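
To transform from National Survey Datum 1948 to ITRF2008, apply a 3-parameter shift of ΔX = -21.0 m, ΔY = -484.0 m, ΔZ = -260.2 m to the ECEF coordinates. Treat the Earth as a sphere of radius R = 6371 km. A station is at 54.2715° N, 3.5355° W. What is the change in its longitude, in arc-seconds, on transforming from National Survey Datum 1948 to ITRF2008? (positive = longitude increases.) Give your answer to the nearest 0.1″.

sin φ = 0.811793, cos φ = 0.583945, sin λ = -0.061667, cos λ = 0.998097.
East component: ΔE = −sin λ·ΔX + cos λ·ΔY = −(-0.061667)(-21.0) + (0.998097)(-484.0) = -484.37 m.
1° of latitude spans πR/180 = 111195 m; at latitude φ, 1° of longitude spans that × cos φ = 64931.7 m, so Δλ = -484.37 / 64931.7 × 3600 = -26.855″.

Δλ = -26.9″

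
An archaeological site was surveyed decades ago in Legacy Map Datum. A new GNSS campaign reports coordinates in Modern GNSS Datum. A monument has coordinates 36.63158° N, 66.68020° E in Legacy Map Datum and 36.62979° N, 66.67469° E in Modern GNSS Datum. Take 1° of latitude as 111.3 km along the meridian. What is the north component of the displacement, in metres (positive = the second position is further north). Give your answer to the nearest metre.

ΔN = -199 m

Δφ = 36.62979° − 36.63158° = -0.00179°; Δλ = 66.67469° − 66.68020° = -0.00551°.
ΔN = Δφ × 111300 = -199.2 m; ΔE = Δλ × 111300 × cos(36.63158°) = -0.00551 × 111300 × 0.802489 = -492.1 m.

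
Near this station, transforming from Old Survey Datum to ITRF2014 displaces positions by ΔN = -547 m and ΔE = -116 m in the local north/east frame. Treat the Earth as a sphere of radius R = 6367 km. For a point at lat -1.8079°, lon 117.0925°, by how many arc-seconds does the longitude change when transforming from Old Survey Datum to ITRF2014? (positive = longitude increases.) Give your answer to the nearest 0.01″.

Δλ = -3.76″

At latitude -1.8079°, cos φ = 0.999502.
One radian of longitude at latitude φ spans R cos φ, so Δλ = ΔE / (R cos φ) = -116.0 / (6367000 × 0.999502) = -1.8228e-05 rad = -3.760″.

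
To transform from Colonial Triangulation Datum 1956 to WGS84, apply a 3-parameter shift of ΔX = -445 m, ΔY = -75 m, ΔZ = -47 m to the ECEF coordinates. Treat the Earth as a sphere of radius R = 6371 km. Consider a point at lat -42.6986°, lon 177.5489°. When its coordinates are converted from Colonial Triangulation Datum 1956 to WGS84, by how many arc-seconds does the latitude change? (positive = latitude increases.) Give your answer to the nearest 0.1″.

sin φ = -0.678142, cos φ = 0.734931, sin λ = 0.042767, cos λ = -0.999085.
North component: ΔN = −sin φ cos λ·ΔX − sin φ sin λ·ΔY + cos φ·ΔZ = −(-0.678142)(-0.999085)(-445) − (-0.678142)(0.042767)(-75) + (0.734931)(-47) = 264.78 m.
1° of latitude spans πR/180 = 111195 m, so Δφ = 264.78 / 111195 × 3600 = 8.572″.

Δφ = 8.6″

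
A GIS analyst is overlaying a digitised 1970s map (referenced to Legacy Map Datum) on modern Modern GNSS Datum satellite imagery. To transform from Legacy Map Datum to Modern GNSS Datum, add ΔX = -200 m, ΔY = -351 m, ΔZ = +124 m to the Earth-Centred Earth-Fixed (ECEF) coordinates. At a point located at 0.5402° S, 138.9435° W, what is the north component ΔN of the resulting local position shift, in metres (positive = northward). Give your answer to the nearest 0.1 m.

ΔN = 127.6 m

The local north axis is (−sin φ cos λ, −sin φ sin λ, cos φ), giving ΔN = 1.422 + 2.174 + 123.994 = 127.59 m.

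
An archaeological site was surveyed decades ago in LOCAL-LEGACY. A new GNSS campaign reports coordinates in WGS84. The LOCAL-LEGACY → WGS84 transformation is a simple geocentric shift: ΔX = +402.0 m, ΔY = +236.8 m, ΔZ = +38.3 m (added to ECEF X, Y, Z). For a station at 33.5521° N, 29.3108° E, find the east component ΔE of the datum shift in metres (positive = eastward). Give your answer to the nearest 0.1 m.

ΔE = 9.7 m

The local east axis at (φ, λ) is (−sin λ, cos λ, 0), so ΔE = −sin(29.3108°)·402.0 + cos(29.3108°)·236.8 = 9.69 m.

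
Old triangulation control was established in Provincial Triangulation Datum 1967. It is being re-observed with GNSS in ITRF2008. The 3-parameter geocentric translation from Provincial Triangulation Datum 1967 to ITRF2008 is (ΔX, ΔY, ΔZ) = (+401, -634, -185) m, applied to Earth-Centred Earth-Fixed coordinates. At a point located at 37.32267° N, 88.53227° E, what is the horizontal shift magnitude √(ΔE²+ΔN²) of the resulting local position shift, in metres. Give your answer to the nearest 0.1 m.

476.8 m

At φ = 37.32267°, λ = 88.53227°: sin φ = 0.606303, cos φ = 0.795234, sin λ = 0.999672, cos λ = 0.025614.
ΔE = −sin λ·ΔX + cos λ·ΔY = −(0.999672)·(401) + (0.025614)·(-634) = -417.11 m.
ΔN = −sin φ cos λ·ΔX − sin φ sin λ·ΔY + cos φ·ΔZ = −(0.606303)(0.025614)(401) − (0.606303)(0.999672)(-634) + (0.795234)(-185) = 230.92 m.
Horizontal magnitude = √(ΔE² + ΔN²) = √((-417.11)² + 230.92²) = 476.77 m.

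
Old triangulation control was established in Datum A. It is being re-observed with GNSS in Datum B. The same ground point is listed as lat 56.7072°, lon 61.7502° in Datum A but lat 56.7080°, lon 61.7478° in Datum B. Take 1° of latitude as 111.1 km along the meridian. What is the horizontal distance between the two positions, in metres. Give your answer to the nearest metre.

171 m

Δφ = 56.7080° − 56.7072° = +0.0008°; Δλ = 61.7478° − 61.7502° = -0.0024°.
ΔN = Δφ × 111100 = 88.9 m; ΔE = Δλ × 111100 × cos(56.7072°) = -0.0024 × 111100 × 0.548918 = -146.4 m.
Distance = √(ΔE² + ΔN²) = √((-146.4)² + 88.9²) = 171.2 m.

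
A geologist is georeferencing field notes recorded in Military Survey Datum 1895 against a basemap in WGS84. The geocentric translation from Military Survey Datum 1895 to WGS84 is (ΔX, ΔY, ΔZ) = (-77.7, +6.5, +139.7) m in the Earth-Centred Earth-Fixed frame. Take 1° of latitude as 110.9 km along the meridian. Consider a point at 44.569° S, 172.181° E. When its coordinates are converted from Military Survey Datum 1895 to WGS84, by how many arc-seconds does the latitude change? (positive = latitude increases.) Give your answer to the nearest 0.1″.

Δφ = 5.0″

sin φ = -0.701768, cos φ = 0.712406, sin λ = 0.136044, cos λ = -0.990703.
North component: ΔN = −sin φ cos λ·ΔX − sin φ sin λ·ΔY + cos φ·ΔZ = −(-0.701768)(-0.990703)(-77.7) − (-0.701768)(0.136044)(6.5) + (0.712406)(139.7) = 154.16 m.
1° of latitude spans 110900 m, so Δφ = 154.16 / 110900 × 3600 = 5.004″.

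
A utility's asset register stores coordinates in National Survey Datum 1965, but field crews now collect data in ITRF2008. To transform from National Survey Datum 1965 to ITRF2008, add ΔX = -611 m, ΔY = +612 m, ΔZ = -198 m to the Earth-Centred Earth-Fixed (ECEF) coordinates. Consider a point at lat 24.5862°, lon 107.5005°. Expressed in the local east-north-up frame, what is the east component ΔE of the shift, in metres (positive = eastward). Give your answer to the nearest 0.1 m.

The local east axis at (φ, λ) is (−sin λ, cos λ, 0), so ΔE = −sin(107.5005°)·(-611) + cos(107.5005°)·612 = 398.68 m.

ΔE = 398.7 m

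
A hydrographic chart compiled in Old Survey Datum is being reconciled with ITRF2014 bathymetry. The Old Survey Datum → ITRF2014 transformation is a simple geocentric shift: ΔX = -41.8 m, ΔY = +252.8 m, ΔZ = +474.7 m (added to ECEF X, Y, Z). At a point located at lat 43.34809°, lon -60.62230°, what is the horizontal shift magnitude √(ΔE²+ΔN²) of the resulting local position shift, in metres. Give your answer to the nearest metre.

At φ = 43.34809°, λ = -60.62230°: sin φ = 0.686429, cos φ = 0.727197, sin λ = -0.871405, cos λ = 0.490565.
ΔE = −sin λ·ΔX + cos λ·ΔY = −(-0.871405)·(-41.8) + (0.490565)·(252.8) = 87.59 m.
ΔN = −sin φ cos λ·ΔX − sin φ sin λ·ΔY + cos φ·ΔZ = −(0.686429)(0.490565)(-41.8) − (0.686429)(-0.871405)(252.8) + (0.727197)(474.7) = 510.49 m.
Horizontal magnitude = √(ΔE² + ΔN²) = √(87.59² + 510.49²) = 517.95 m.

518 m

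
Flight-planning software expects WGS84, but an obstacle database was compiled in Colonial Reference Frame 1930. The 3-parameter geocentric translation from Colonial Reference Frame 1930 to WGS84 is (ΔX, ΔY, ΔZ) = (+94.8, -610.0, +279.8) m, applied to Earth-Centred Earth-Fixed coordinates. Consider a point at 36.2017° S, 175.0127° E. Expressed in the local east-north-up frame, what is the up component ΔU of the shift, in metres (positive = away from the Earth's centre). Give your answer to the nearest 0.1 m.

The local up (radial) axis is (cos φ cos λ, cos φ sin λ, sin φ), giving ΔU = -76.209 − 42.792 − 165.258 = -284.26 m.

ΔU = -284.3 m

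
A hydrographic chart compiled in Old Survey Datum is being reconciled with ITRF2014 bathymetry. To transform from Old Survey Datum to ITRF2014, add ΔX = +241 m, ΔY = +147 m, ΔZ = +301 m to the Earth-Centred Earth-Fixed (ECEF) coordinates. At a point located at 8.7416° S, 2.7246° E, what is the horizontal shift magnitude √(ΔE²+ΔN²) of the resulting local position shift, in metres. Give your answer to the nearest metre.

At φ = -8.7416°, λ = 2.7246°: sin φ = -0.151978, cos φ = 0.988384, sin λ = 0.047535, cos λ = 0.998870.
ΔE = −sin λ·ΔX + cos λ·ΔY = −(0.047535)·(241) + (0.998870)·(147) = 135.38 m.
ΔN = −sin φ cos λ·ΔX − sin φ sin λ·ΔY + cos φ·ΔZ = −(-0.151978)(0.998870)(241) − (-0.151978)(0.047535)(147) + (0.988384)(301) = 335.15 m.
Horizontal magnitude = √(ΔE² + ΔN²) = √(135.38² + 335.15²) = 361.46 m.

361 m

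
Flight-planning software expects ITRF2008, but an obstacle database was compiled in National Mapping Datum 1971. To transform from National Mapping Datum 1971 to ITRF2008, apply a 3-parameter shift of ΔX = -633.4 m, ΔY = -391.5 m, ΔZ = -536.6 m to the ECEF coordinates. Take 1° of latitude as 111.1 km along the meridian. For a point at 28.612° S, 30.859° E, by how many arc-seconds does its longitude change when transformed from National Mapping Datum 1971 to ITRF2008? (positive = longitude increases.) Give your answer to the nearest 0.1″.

sin φ = -0.478876, cos φ = 0.877883, sin λ = 0.512927, cos λ = 0.858432.
East component: ΔE = −sin λ·ΔX + cos λ·ΔY = −(0.512927)(-633.4) + (0.858432)(-391.5) = -11.19 m.
1° of latitude spans 111100 m; at latitude φ, 1° of longitude spans that × cos φ = 97532.8 m, so Δλ = -11.19 / 97532.8 × 3600 = -0.413″.

Δλ = -0.4″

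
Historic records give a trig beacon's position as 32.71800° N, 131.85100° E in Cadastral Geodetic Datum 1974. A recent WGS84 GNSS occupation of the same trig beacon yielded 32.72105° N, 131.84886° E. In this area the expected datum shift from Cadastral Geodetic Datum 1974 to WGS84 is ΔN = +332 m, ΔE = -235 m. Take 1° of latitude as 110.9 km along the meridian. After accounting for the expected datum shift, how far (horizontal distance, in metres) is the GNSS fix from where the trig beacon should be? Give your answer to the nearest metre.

36 m

Observed coordinate differences: Δφ = +0.00305°, Δλ = -0.00214°.
Converting to metres (1° lat = 110900 m, cos φ = 0.841341): observed ΔN = 338.2 m, observed ΔE = -199.7 m.
Subtracting the expected shift leaves a residual of 338.2 − (332) = 6.2 m north and -199.7 − (-235) = 35.3 m east.
Residual distance = √(6.2² + 35.3²) = 35.9 m.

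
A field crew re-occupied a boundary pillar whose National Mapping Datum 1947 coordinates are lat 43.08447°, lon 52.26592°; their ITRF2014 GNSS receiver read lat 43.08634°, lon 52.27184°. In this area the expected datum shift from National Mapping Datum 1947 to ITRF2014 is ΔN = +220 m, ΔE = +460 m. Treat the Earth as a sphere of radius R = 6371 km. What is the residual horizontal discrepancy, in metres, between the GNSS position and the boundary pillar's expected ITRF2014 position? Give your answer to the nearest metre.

Observed coordinate differences: Δφ = +0.00187°, Δλ = +0.00592°.
Converting to metres (1° lat = 111195 m, cos φ = 0.730347): observed ΔN = 207.9 m, observed ΔE = 480.8 m.
Subtracting the expected shift leaves a residual of 207.9 − (220) = -12.1 m north and 480.8 − (460) = 20.8 m east.
Residual distance = √((-12.1)² + 20.8²) = 24.0 m.

24 m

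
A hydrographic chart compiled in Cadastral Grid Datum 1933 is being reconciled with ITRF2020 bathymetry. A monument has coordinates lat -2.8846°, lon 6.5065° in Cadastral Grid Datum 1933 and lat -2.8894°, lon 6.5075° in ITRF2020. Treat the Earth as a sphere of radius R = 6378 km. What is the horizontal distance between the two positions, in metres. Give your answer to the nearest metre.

546 m

Δφ = -2.8894° − -2.8846° = -0.0048°; Δλ = 6.5075° − 6.5065° = +0.0010°.
1° along a meridian = πR/180 = 111317 m.
ΔN = Δφ × 111317 = -534.3 m; ΔE = Δλ × 111317 × cos(-2.8846°) = +0.0010 × 111317 × 0.998733 = 111.2 m.
Distance = √(ΔE² + ΔN²) = √(111.2² + (-534.3)²) = 545.8 m.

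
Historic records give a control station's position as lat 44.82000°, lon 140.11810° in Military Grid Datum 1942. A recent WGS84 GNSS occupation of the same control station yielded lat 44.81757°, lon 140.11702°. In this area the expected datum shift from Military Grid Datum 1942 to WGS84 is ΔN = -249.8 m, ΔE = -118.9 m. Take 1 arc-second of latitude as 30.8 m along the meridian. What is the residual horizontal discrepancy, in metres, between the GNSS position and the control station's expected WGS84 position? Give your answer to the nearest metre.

Observed coordinate differences: Δφ = -0.00243°, Δλ = -0.00108°.
Converting to metres (1° lat = 110880 m, cos φ = 0.709325): observed ΔN = -269.4 m, observed ΔE = -84.9 m.
Subtracting the expected shift leaves a residual of -269.4 − (-249.8) = -19.6 m north and -84.9 − (-118.9) = 34.0 m east.
Residual distance = √((-19.6)² + 34.0²) = 39.2 m.

39 m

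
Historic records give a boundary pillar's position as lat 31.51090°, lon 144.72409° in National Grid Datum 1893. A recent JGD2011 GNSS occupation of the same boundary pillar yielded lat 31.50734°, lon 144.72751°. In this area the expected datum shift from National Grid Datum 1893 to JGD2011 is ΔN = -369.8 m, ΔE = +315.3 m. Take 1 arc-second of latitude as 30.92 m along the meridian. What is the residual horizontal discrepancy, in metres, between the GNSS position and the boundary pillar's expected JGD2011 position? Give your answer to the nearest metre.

Observed coordinate differences: Δφ = -0.00356°, Δλ = +0.00342°.
Converting to metres (1° lat = 111312 m, cos φ = 0.852541): observed ΔN = -396.3 m, observed ΔE = 324.6 m.
Subtracting the expected shift leaves a residual of -396.3 − (-369.8) = -26.5 m north and 324.6 − (315.3) = 9.3 m east.
Residual distance = √((-26.5)² + 9.3²) = 28.0 m.

28 m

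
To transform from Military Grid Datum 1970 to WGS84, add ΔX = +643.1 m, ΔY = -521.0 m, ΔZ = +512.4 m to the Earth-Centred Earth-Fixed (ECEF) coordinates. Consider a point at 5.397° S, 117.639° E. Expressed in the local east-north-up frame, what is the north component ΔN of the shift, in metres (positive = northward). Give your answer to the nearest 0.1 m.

ΔN = 438.7 m

The local north axis is (−sin φ cos λ, −sin φ sin λ, cos φ), giving ΔN = -28.060 − 43.411 + 510.128 = 438.66 m.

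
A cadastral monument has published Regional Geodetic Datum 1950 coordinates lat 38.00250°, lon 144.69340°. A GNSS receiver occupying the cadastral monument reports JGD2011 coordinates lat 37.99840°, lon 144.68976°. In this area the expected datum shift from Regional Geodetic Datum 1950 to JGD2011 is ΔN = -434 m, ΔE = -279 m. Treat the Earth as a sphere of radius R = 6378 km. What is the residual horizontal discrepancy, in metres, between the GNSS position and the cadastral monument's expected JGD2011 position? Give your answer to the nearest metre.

46 m

Observed coordinate differences: Δφ = -0.00410°, Δλ = -0.00364°.
Converting to metres (1° lat = 111317 m, cos φ = 0.787984): observed ΔN = -456.4 m, observed ΔE = -319.3 m.
Subtracting the expected shift leaves a residual of -456.4 − (-434) = -22.4 m north and -319.3 − (-279) = -40.3 m east.
Residual distance = √((-22.4)² + (-40.3)²) = 46.1 m.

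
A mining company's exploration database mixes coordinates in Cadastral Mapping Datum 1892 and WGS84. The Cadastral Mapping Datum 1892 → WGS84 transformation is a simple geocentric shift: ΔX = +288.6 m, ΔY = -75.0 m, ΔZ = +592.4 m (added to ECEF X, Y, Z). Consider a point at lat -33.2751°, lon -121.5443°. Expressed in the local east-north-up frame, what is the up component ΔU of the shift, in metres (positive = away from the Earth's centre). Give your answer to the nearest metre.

ΔU = -398 m

At φ = -33.2751°, λ = -121.5443°: sin φ = -0.548660, cos φ = 0.836046, sin λ = -0.852236, cos λ = -0.523158.
ΔU = cos φ cos λ·ΔX + cos φ sin λ·ΔY + sin φ·ΔZ = (0.836046)(-0.523158)(288.6) + (0.836046)(-0.852236)(-75.0) + (-0.548660)(592.4) = -397.82 m.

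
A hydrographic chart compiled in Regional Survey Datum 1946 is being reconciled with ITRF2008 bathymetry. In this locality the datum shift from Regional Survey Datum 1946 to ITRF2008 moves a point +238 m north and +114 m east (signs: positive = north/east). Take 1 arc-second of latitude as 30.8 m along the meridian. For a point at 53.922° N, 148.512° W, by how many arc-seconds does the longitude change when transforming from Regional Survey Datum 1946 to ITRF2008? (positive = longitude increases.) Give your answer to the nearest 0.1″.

At latitude 53.922°, cos φ = 0.588886.
1″ of longitude at this latitude = 30.80 × cos φ = 18.1377 m, so Δλ = 114.0 / 18.1377 = 6.285″.

Δλ = 6.3″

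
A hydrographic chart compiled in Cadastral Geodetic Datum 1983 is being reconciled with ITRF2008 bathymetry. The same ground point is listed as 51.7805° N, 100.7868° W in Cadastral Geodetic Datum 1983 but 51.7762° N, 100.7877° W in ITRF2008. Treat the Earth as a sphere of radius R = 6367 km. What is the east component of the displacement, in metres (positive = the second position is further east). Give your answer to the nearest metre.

ΔE = -62 m

Δφ = 51.7762° − 51.7805° = -0.0043°; Δλ = -100.7877° − -100.7868° = -0.0009°.
1° along a meridian = πR/180 = 111125 m.
ΔN = Δφ × 111125 = -477.8 m; ΔE = Δλ × 111125 × cos(51.7805°) = -0.0009 × 111125 × 0.618676 = -61.9 m.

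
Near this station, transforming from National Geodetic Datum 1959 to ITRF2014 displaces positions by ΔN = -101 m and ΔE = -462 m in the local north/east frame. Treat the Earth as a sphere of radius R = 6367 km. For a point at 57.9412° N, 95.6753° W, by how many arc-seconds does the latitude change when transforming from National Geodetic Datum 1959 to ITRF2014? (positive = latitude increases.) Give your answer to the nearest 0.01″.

Δφ = -3.27″

On a sphere of radius R, 1 rad of latitude = R, so Δφ = ΔN / R = -101.0 / 6367000 = -1.5863e-05 rad = -3.272″.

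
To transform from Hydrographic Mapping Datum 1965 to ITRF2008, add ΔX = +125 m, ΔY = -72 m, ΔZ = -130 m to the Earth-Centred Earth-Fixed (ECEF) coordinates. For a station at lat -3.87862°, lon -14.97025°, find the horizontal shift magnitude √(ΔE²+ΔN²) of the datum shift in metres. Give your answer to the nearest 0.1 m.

The local east axis at (φ, λ) is (−sin λ, cos λ, 0), so ΔE = −sin(-14.97025°)·125 + cos(-14.97025°)·(-72) = -37.27 m.
The local north axis is (−sin φ cos λ, −sin φ sin λ, cos φ), giving ΔN = 8.168 + 1.258 − 129.702 = -120.28 m.
Horizontal magnitude = √(ΔE² + ΔN²) = √((-37.27)² + (-120.28)²) = 125.92 m.

125.9 m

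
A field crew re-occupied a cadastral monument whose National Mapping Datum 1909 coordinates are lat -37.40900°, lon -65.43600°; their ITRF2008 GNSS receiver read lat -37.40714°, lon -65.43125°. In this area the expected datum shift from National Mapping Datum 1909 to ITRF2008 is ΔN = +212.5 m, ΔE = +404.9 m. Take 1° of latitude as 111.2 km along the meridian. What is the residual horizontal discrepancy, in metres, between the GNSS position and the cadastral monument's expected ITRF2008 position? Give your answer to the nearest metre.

16 m

Observed coordinate differences: Δφ = +0.00186°, Δλ = +0.00475°.
Converting to metres (1° lat = 111200 m, cos φ = 0.794319): observed ΔN = 206.8 m, observed ΔE = 419.6 m.
Subtracting the expected shift leaves a residual of 206.8 − (212.5) = -5.7 m north and 419.6 − (404.9) = 14.7 m east.
Residual distance = √((-5.7)² + 14.7²) = 15.7 m.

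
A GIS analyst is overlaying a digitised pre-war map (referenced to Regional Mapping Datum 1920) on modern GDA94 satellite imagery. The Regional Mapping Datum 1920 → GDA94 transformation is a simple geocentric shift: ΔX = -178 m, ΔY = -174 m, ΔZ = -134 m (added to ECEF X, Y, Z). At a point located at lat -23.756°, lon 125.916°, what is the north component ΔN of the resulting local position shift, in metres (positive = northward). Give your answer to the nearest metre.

At φ = -23.756°, λ = 125.916°: sin φ = -0.402843, cos φ = 0.915269, sin λ = 0.809878, cos λ = -0.586599.
ΔN = −sin φ cos λ·ΔX − sin φ sin λ·ΔY + cos φ·ΔZ = −(-0.402843)(-0.586599)(-178) − (-0.402843)(0.809878)(-174) + (0.915269)(-134) = -137.35 m.

ΔN = -137 m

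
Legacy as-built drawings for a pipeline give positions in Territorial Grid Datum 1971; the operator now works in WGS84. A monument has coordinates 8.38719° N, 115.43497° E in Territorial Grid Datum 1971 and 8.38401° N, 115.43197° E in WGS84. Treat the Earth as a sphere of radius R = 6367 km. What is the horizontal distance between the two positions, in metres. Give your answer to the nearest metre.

483 m

Δφ = 8.38401° − 8.38719° = -0.00318°; Δλ = 115.43197° − 115.43497° = -0.00300°.
1° along a meridian = πR/180 = 111125 m.
ΔN = Δφ × 111125 = -353.4 m; ΔE = Δλ × 111125 × cos(8.38719°) = -0.00300 × 111125 × 0.989305 = -329.8 m.
Distance = √(ΔE² + ΔN²) = √((-329.8)² + (-353.4)²) = 483.4 m.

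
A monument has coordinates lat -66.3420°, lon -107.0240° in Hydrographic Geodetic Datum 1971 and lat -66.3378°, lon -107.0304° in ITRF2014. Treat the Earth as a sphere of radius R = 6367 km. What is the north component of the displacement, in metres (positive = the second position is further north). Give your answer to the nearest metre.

ΔN = 467 m

Δφ = -66.3378° − -66.3420° = +0.0042°; Δλ = -107.0304° − -107.0240° = -0.0064°.
1° along a meridian = πR/180 = 111125 m.
ΔN = Δφ × 111125 = 466.7 m; ΔE = Δλ × 111125 × cos(-66.3420°) = -0.0064 × 111125 × 0.401276 = -285.4 m.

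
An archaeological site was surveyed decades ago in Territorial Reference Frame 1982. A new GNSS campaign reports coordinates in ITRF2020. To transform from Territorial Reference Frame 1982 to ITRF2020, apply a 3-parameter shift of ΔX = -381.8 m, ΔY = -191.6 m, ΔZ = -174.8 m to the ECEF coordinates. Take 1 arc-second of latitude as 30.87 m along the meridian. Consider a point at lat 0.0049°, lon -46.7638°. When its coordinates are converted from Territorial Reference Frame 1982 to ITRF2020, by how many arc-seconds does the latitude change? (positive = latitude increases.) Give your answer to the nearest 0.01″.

sin φ = 0.000086, cos φ = 1.000000, sin λ = -0.728536, cos λ = 0.685008.
North component: ΔN = −sin φ cos λ·ΔX − sin φ sin λ·ΔY + cos φ·ΔZ = −(0.000086)(0.685008)(-381.8) − (0.000086)(-0.728536)(-191.6) + (1.000000)(-174.8) = -174.79 m.
1° of latitude spans 3600 × 30.87 = 111132 m, so Δφ = -174.79 / 111132 × 3600 = -5.662″.

Δφ = -5.66″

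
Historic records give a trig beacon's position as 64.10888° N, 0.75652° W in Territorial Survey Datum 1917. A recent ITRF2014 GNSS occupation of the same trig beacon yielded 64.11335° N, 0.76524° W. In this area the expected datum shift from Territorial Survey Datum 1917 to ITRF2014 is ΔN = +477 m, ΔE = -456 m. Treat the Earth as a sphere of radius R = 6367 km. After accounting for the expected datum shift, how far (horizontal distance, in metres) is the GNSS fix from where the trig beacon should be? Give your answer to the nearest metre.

Observed coordinate differences: Δφ = +0.00447°, Δλ = -0.00872°.
Converting to metres (1° lat = 111125 m, cos φ = 0.436662): observed ΔN = 496.7 m, observed ΔE = -423.1 m.
Subtracting the expected shift leaves a residual of 496.7 − (477) = 19.7 m north and -423.1 − (-456) = 32.9 m east.
Residual distance = √(19.7² + 32.9²) = 38.3 m.

38 m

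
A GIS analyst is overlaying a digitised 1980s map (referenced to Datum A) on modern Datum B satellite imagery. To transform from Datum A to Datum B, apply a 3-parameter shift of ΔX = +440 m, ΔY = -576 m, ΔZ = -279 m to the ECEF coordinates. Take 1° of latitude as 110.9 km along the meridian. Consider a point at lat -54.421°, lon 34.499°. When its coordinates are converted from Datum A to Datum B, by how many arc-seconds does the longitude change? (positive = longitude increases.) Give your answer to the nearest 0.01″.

Δλ = -40.39″

sin φ = -0.813314, cos φ = 0.581825, sin λ = 0.566392, cos λ = 0.824136.
East component: ΔE = −sin λ·ΔX + cos λ·ΔY = −(0.566392)(440) + (0.824136)(-576) = -723.91 m.
1° of latitude spans 110900 m; at latitude φ, 1° of longitude spans that × cos φ = 64524.4 m, so Δλ = -723.91 / 64524.4 × 3600 = -40.389″.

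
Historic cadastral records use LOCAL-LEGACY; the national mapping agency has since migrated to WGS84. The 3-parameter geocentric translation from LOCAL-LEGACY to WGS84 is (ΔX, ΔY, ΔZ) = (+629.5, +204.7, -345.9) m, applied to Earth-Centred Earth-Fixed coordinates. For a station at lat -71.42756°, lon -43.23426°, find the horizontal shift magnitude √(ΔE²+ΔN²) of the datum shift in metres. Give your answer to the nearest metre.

The local east axis at (φ, λ) is (−sin λ, cos λ, 0), so ΔE = −sin(-43.23426°)·629.5 + cos(-43.23426°)·204.7 = 580.33 m.
The local north axis is (−sin φ cos λ, −sin φ sin λ, cos φ), giving ΔN = 434.743 − 132.914 − 110.170 = 191.66 m.
Horizontal magnitude = √(ΔE² + ΔN²) = √(580.33² + 191.66²) = 611.16 m.

611 m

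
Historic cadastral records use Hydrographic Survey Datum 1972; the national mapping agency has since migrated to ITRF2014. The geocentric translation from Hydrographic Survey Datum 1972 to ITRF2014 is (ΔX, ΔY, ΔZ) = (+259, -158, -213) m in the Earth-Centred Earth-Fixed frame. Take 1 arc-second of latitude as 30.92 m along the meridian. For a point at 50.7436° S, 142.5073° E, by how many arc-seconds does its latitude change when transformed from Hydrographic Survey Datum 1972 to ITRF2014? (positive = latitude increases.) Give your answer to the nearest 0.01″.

Δφ = -11.91″

sin φ = -0.774322, cos φ = 0.632792, sin λ = 0.608660, cos λ = -0.793431.
North component: ΔN = −sin φ cos λ·ΔX − sin φ sin λ·ΔY + cos φ·ΔZ = −(-0.774322)(-0.793431)(259) − (-0.774322)(0.608660)(-158) + (0.632792)(-213) = -368.37 m.
1° of latitude spans 3600 × 30.92 = 111312 m, so Δφ = -368.37 / 111312 × 3600 = -11.914″.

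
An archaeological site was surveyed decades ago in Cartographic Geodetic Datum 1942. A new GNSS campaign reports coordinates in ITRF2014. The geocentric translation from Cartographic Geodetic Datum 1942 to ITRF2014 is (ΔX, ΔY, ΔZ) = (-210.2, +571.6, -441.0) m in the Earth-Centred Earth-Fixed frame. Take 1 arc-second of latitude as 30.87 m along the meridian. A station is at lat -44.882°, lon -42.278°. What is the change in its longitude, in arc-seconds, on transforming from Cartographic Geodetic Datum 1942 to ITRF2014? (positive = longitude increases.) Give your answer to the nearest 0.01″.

Δλ = 12.87″

sin φ = -0.705649, cos φ = 0.708562, sin λ = -0.672728, cos λ = 0.739889.
East component: ΔE = −sin λ·ΔX + cos λ·ΔY = −(-0.672728)(-210.2) + (0.739889)(571.6) = 281.51 m.
1° of latitude spans 3600 × 30.87 = 111132 m; at latitude φ, 1° of longitude spans that × cos φ = 78743.9 m, so Δλ = 281.51 / 78743.9 × 3600 = 12.870″.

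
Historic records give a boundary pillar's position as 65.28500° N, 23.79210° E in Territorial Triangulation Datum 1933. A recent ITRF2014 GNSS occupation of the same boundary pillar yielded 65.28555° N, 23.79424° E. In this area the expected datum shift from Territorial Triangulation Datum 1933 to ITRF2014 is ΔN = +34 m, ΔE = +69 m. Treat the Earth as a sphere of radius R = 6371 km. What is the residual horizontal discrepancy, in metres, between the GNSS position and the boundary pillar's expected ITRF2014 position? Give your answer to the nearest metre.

Observed coordinate differences: Δφ = +0.00055°, Δλ = +0.00214°.
Converting to metres (1° lat = 111195 m, cos φ = 0.418105): observed ΔN = 61.2 m, observed ΔE = 99.5 m.
Subtracting the expected shift leaves a residual of 61.2 − (34) = 27.2 m north and 99.5 − (69) = 30.5 m east.
Residual distance = √(27.2² + 30.5²) = 40.8 m.

41 m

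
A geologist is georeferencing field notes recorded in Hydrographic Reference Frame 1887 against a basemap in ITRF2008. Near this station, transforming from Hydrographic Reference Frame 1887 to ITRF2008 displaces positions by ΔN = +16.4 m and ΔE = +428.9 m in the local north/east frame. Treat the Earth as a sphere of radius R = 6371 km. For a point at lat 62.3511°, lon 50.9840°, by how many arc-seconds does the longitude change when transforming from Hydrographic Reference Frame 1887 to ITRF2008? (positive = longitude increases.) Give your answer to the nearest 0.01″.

Δλ = 29.92″

At latitude 62.3511°, cos φ = 0.464052.
One radian of longitude at latitude φ spans R cos φ, so Δλ = ΔE / (R cos φ) = 428.9 / (6371000 × 0.464052) = 1.4507e-04 rad = 29.923″.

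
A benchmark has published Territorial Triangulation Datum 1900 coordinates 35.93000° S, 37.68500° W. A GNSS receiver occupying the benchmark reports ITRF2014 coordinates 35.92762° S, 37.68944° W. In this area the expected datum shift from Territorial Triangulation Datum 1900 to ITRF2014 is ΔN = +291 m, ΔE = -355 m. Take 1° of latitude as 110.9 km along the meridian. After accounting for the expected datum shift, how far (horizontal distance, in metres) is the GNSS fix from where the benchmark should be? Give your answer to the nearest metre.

Observed coordinate differences: Δφ = +0.00238°, Δλ = -0.00444°.
Converting to metres (1° lat = 110900 m, cos φ = 0.809735): observed ΔN = 263.9 m, observed ΔE = -398.7 m.
Subtracting the expected shift leaves a residual of 263.9 − (291) = -27.1 m north and -398.7 − (-355) = -43.7 m east.
Residual distance = √((-27.1)² + (-43.7)²) = 51.4 m.

51 m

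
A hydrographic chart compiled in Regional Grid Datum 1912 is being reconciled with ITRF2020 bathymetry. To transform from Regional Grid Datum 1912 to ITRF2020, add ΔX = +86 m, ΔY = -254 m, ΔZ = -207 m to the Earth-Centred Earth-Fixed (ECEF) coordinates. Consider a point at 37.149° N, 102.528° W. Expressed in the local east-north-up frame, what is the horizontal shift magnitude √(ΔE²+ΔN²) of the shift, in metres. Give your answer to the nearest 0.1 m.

At φ = 37.149°, λ = -102.528°: sin φ = 0.603890, cos φ = 0.797068, sin λ = -0.976190, cos λ = -0.216917.
ΔE = −sin λ·ΔX + cos λ·ΔY = −(-0.976190)·(86) + (-0.216917)·(-254) = 139.05 m.
ΔN = −sin φ cos λ·ΔX − sin φ sin λ·ΔY + cos φ·ΔZ = −(0.603890)(-0.216917)(86) − (0.603890)(-0.976190)(-254) + (0.797068)(-207) = -303.46 m.
Horizontal magnitude = √(ΔE² + ΔN²) = √(139.05² + (-303.46)²) = 333.80 m.

333.8 m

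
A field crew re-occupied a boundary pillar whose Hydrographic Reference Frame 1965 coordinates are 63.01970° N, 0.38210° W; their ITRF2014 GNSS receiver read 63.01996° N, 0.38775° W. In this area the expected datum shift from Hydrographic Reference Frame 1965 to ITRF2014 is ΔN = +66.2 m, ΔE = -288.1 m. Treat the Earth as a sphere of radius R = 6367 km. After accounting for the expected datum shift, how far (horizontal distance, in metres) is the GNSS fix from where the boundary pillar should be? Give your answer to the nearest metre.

Observed coordinate differences: Δφ = +0.00026°, Δλ = -0.00565°.
Converting to metres (1° lat = 111125 m, cos φ = 0.453684): observed ΔN = 28.9 m, observed ΔE = -284.8 m.
Subtracting the expected shift leaves a residual of 28.9 − (66.2) = -37.3 m north and -284.8 − (-288.1) = 3.3 m east.
Residual distance = √((-37.3)² + 3.3²) = 37.4 m.

37 m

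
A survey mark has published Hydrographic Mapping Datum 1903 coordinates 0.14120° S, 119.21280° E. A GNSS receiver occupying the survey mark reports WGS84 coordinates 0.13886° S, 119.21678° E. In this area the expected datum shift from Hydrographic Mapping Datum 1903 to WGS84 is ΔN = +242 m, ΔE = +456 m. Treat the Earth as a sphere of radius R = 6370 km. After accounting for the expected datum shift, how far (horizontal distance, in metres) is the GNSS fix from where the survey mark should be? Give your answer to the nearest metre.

23 m

Observed coordinate differences: Δφ = +0.00234°, Δλ = +0.00398°.
Converting to metres (1° lat = 111177 m, cos φ = 0.999997): observed ΔN = 260.2 m, observed ΔE = 442.5 m.
Subtracting the expected shift leaves a residual of 260.2 − (242) = 18.2 m north and 442.5 − (456) = -13.5 m east.
Residual distance = √(18.2² + (-13.5)²) = 22.6 m.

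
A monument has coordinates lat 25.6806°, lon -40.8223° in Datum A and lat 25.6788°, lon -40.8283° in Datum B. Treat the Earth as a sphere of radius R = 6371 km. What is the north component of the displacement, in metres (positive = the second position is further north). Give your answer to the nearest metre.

Δφ = 25.6788° − 25.6806° = -0.0018°; Δλ = -40.8283° − -40.8223° = -0.0060°.
1° along a meridian = πR/180 = 111195 m.
ΔN = Δφ × 111195 = -200.2 m; ΔE = Δλ × 111195 × cos(25.6806°) = -0.0060 × 111195 × 0.901224 = -601.3 m.

ΔN = -200 m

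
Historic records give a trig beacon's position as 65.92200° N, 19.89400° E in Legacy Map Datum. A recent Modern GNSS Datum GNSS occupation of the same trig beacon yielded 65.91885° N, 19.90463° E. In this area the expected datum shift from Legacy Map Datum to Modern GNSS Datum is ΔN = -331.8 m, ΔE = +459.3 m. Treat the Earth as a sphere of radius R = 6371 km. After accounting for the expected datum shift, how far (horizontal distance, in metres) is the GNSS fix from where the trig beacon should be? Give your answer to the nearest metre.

Observed coordinate differences: Δφ = -0.00315°, Δλ = +0.01063°.
Converting to metres (1° lat = 111195 m, cos φ = 0.407980): observed ΔN = -350.3 m, observed ΔE = 482.2 m.
Subtracting the expected shift leaves a residual of -350.3 − (-331.8) = -18.5 m north and 482.2 − (459.3) = 22.9 m east.
Residual distance = √((-18.5)² + 22.9²) = 29.4 m.

29 m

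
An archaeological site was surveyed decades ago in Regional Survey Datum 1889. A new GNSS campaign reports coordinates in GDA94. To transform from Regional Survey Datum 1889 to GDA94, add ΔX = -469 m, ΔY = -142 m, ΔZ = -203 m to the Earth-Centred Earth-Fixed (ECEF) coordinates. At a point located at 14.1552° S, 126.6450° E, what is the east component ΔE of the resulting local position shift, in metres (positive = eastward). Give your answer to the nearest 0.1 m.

The local east axis at (φ, λ) is (−sin λ, cos λ, 0), so ΔE = −sin(126.6450°)·(-469) + cos(126.6450°)·(-142) = 461.06 m.

ΔE = 461.1 m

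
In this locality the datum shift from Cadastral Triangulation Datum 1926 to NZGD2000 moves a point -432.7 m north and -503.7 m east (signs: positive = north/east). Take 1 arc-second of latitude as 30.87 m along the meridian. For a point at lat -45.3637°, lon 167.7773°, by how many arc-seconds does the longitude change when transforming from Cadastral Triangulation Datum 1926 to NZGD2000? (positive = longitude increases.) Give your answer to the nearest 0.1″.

Δλ = -23.2″

At latitude -45.3637°, cos φ = 0.702604.
1″ of longitude at this latitude = 30.87 × cos φ = 21.6894 m, so Δλ = -503.7 / 21.6894 = -23.223″.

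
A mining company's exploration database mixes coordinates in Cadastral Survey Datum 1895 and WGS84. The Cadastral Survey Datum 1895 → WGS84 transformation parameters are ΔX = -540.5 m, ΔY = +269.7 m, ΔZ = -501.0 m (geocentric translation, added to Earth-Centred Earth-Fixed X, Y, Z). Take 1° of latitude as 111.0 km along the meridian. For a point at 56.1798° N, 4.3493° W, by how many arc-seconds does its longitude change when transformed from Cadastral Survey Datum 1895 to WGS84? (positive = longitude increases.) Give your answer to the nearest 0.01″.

Δλ = 13.28″

sin φ = 0.830788, cos φ = 0.556589, sin λ = -0.075837, cos λ = 0.997120.
East component: ΔE = −sin λ·ΔX + cos λ·ΔY = −(-0.075837)(-540.5) + (0.997120)(269.7) = 227.93 m.
1° of latitude spans 111000 m; at latitude φ, 1° of longitude spans that × cos φ = 61781.3 m, so Δλ = 227.93 / 61781.3 × 3600 = 13.282″.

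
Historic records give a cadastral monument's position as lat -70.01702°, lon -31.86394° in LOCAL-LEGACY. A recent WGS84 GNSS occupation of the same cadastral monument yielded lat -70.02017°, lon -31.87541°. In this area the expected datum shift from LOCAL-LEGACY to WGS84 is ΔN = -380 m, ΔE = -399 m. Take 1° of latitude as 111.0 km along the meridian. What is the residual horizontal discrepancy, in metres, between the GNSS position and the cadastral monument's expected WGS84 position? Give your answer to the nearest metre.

Observed coordinate differences: Δφ = -0.00315°, Δλ = -0.01147°.
Converting to metres (1° lat = 111000 m, cos φ = 0.341741): observed ΔN = -349.6 m, observed ΔE = -435.1 m.
Subtracting the expected shift leaves a residual of -349.6 − (-380) = 30.4 m north and -435.1 − (-399) = -36.1 m east.
Residual distance = √(30.4² + (-36.1)²) = 47.2 m.

47 m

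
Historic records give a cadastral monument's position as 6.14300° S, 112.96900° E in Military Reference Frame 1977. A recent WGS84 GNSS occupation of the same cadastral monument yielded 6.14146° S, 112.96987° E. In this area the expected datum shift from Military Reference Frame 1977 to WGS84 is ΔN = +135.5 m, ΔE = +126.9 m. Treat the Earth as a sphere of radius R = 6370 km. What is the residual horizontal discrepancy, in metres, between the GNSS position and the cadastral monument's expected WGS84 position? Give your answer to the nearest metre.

Observed coordinate differences: Δφ = +0.00154°, Δλ = +0.00087°.
Converting to metres (1° lat = 111177 m, cos φ = 0.994258): observed ΔN = 171.2 m, observed ΔE = 96.2 m.
Subtracting the expected shift leaves a residual of 171.2 − (135.5) = 35.7 m north and 96.2 − (126.9) = -30.7 m east.
Residual distance = √(35.7² + (-30.7)²) = 47.1 m.

47 m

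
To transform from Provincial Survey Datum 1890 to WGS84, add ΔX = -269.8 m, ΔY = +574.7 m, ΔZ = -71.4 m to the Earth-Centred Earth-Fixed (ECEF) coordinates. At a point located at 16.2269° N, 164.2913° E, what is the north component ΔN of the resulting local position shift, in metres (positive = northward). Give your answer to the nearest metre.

At φ = 16.2269°, λ = 164.2913°: sin φ = 0.279442, cos φ = 0.960163, sin λ = 0.270747, cos λ = -0.962651.
ΔN = −sin φ cos λ·ΔX − sin φ sin λ·ΔY + cos φ·ΔZ = −(0.279442)(-0.962651)(-269.8) − (0.279442)(0.270747)(574.7) + (0.960163)(-71.4) = -184.61 m.

ΔN = -185 m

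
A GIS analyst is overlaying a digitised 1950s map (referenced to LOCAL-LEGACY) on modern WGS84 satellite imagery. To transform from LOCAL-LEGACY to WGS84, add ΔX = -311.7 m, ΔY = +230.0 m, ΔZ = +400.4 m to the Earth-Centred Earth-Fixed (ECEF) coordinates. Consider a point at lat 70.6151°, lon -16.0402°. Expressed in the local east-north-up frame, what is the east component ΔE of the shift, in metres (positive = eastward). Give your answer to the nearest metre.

ΔE = 135 m

At φ = 70.6151°, λ = -16.0402°: sin φ = 0.943310, cos φ = 0.331913, sin λ = -0.276312, cos λ = 0.961068.
ΔE = −sin λ·ΔX + cos λ·ΔY = −(-0.276312)·(-311.7) + (0.961068)·(230.0) = 134.92 m.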